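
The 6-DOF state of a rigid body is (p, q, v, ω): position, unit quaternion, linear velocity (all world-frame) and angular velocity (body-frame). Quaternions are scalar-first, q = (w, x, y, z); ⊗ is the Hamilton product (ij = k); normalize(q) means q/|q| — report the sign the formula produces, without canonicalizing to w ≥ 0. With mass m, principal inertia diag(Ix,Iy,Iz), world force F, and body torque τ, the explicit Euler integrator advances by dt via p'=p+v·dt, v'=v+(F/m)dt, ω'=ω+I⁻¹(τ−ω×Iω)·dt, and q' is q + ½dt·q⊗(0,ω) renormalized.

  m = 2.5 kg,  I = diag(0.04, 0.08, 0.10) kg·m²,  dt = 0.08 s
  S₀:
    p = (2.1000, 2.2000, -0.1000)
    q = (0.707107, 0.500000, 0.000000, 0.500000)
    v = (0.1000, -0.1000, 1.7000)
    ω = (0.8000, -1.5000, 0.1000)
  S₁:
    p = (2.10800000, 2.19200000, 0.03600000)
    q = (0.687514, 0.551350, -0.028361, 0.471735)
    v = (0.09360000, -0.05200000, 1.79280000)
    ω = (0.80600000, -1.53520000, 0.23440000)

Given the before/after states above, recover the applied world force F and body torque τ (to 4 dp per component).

ω₁ − ω₀ = (0.00600000, -0.03520000, 0.13440000)
gyro term ω₀×Iω₀ = (-0.0030, -0.0048, -0.0480)
τ = I·(Δω/dt) + ω₀×(Iω₀) = (0.0000, -0.0400, 0.1200)
v₁ − v₀ = (-0.00640000, 0.04800000, 0.09280000)
applied force F = (-0.2000, 1.5000, 2.9000)

F = (-0.2000, 1.5000, 2.9000)
τ = (0.0000, -0.0400, 0.1200)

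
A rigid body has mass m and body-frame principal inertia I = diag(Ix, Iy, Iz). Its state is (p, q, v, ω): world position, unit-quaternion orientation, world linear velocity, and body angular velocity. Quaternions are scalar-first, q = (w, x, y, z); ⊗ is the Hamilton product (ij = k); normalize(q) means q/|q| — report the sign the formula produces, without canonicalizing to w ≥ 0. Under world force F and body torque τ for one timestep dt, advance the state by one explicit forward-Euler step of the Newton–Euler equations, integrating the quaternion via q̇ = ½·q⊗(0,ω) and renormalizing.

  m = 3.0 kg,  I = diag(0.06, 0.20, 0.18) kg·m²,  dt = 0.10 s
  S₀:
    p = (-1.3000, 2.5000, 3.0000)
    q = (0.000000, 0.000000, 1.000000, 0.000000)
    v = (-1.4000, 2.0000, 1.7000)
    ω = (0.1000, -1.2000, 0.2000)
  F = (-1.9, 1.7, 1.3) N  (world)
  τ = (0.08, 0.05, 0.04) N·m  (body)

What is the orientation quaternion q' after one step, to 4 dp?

q' = (0.0599, 0.0100, 0.9981, -0.0050)

q⊗(0,ω) = (1.2000000, 0.2000000, 0.0000000, -0.1000000)
updated quaternion q' = (0.0599, 0.0100, 0.9981, -0.0050)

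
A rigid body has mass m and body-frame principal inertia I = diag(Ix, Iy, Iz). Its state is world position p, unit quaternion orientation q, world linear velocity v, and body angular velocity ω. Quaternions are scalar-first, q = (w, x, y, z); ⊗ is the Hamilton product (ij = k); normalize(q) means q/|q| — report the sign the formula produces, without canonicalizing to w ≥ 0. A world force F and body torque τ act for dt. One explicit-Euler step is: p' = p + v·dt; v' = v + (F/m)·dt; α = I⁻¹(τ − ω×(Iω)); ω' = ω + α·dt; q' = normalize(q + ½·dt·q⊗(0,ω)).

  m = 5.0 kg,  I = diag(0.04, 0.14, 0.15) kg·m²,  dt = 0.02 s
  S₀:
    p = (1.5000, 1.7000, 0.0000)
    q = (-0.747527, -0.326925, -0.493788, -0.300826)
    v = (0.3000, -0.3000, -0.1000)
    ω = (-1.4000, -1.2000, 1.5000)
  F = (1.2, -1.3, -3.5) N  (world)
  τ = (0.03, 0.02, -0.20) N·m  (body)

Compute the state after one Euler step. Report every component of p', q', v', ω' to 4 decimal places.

precession coupling ω×(Iω) = (-0.0180, 0.2310, 0.1680)
(τ − ω×Iω)/I = (1.2000, -1.5071, -2.4533)
new body rate ω' = (-1.3760, -1.2301, 1.4509)
Hamilton product q⊗(0,ω) = (-0.5990016, -0.0551354, 1.8085763, -1.4202837)
q + ½dt·q⊗(0,ω), renormalized = (-0.7533, -0.3274, -0.4756, -0.3149)
linear accel F/m = (0.2400, -0.2600, -0.7000)
p' = p + v·dt = (1.5060, 1.6940, -0.0020)
v + (F/m)dt = (0.3048, -0.3052, -0.1140)

p' = (1.5060, 1.6940, -0.0020)
q' = (-0.7533, -0.3274, -0.4756, -0.3149)
v' = (0.3048, -0.3052, -0.1140)
ω' = (-1.3760, -1.2301, 1.4509)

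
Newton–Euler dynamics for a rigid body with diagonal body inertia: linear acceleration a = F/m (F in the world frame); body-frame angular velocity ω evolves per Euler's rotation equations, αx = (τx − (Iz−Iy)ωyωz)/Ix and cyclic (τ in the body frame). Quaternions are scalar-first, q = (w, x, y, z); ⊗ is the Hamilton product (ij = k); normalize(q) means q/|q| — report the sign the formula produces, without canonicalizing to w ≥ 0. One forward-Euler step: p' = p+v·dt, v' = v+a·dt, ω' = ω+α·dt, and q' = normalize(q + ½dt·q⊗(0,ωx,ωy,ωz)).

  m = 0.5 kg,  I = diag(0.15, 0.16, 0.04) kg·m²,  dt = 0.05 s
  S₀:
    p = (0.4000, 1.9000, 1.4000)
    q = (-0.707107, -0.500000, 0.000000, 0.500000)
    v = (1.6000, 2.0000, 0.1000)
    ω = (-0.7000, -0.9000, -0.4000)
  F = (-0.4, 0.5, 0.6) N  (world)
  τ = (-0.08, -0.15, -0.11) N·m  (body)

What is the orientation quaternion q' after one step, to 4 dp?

Hamilton product q⊗(0,ω) = (-0.1500000, 0.9449749, 0.0863963, 0.7328428)
updated quaternion q' = (-0.7105, -0.4762, 0.0022, 0.5181)

q' = (-0.7105, -0.4762, 0.0022, 0.5181)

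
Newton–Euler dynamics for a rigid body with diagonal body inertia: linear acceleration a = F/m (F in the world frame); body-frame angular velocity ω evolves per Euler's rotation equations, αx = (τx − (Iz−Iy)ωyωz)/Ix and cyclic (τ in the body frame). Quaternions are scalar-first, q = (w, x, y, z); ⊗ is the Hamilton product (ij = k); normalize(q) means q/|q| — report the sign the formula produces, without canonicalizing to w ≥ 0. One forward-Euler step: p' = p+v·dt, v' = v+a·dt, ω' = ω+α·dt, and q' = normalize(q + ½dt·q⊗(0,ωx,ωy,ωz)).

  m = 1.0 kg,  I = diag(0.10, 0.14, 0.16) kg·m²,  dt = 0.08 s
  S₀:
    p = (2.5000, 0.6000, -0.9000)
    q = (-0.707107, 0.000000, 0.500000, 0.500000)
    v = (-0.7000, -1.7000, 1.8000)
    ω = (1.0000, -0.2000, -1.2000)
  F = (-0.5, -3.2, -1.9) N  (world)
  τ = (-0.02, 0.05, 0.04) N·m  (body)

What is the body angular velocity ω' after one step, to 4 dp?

ω' = (0.9802, -0.2126, -1.1760)

angular accel α = (-0.2480, -0.1571, 0.3000)
new body rate ω' = (0.9802, -0.2126, -1.1760)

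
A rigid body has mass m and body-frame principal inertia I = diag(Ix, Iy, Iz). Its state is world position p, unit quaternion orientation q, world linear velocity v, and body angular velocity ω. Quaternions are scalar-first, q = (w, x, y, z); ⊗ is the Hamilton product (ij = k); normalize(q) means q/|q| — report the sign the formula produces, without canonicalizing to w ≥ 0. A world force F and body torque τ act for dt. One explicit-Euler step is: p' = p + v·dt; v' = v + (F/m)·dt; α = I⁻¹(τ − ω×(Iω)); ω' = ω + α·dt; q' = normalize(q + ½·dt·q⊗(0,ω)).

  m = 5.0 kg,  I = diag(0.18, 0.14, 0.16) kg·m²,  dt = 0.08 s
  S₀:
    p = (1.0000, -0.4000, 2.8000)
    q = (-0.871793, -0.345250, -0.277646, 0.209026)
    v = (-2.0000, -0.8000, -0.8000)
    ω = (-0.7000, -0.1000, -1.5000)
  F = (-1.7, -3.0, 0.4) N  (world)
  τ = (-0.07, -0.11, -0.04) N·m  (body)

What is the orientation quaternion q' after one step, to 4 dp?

Hamilton product q⊗(0,ω) = (0.0440994, 1.0476267, -0.5770139, 1.1478623)
q + ½dt·q⊗(0,ω), renormalized = (-0.8681, -0.3027, -0.3001, 0.2544)

q' = (-0.8681, -0.3027, -0.3001, 0.2544)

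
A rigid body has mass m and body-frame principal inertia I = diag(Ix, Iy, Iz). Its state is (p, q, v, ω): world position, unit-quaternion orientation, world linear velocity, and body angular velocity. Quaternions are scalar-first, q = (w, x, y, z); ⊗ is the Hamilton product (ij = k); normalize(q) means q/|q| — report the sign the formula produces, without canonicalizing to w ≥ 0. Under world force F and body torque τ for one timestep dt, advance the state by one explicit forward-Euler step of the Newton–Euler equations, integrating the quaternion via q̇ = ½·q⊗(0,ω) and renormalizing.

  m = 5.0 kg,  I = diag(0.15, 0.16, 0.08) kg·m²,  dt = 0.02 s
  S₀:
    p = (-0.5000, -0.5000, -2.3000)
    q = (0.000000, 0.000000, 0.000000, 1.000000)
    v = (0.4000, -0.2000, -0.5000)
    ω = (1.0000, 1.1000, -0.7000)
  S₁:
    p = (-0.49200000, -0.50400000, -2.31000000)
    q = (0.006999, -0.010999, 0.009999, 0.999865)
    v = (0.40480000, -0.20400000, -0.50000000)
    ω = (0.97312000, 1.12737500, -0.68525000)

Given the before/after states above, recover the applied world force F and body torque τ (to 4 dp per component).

F = (1.2000, -1.0000, 0.0000)
τ = (-0.1400, 0.1700, 0.0700)

ω₁ − ω₀ = (-0.02688000, 0.02737500, 0.01475000)
precession coupling = (0.0616, -0.0490, 0.0110)
τ = I·(Δω/dt) + ω₀×(Iω₀) = (-0.1400, 0.1700, 0.0700)
v₁ − v₀ = (0.00480000, -0.00400000, 0.00000000)
applied force F = (1.2000, -1.0000, 0.0000)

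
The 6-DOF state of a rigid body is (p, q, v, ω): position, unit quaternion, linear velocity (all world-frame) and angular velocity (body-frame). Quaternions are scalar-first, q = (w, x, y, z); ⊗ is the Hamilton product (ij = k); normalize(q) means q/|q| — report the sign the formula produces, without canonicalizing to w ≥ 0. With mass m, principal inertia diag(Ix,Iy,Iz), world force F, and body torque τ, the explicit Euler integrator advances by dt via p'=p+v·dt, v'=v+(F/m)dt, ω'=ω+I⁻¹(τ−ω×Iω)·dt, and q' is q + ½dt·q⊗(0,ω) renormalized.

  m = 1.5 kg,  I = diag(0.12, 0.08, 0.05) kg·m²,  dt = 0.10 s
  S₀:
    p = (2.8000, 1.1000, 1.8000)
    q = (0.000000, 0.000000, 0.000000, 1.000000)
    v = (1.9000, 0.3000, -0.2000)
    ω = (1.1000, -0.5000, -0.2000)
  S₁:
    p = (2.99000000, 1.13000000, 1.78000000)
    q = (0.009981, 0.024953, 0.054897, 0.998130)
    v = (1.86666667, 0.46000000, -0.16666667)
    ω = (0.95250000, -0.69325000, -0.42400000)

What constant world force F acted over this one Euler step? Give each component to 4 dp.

F = (-0.5000, 2.4000, 0.5000)

Δv = v₁−v₀ = (-0.03333333, 0.16000000, 0.03333333)
m·(v₁−v₀)/dt = (-0.5000, 2.4000, 0.5000)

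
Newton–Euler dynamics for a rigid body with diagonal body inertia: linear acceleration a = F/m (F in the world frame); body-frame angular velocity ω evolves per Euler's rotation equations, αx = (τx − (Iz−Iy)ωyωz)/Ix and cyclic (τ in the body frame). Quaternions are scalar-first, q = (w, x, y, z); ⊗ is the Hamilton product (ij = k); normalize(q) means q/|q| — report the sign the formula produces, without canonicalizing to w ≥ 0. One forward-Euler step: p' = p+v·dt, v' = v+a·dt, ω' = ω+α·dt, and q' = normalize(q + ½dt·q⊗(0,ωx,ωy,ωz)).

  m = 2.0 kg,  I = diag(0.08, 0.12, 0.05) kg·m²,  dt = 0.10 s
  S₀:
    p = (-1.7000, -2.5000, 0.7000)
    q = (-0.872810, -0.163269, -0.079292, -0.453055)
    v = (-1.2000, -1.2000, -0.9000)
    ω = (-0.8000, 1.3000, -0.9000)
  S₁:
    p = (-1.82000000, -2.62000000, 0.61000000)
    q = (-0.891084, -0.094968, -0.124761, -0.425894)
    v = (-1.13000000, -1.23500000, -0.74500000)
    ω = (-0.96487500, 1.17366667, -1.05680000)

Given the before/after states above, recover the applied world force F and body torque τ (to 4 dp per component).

Δv = v₁−v₀ = (0.07000000, -0.03500000, 0.15500000)
m·(v₁−v₀)/dt = (1.4000, -0.7000, 3.1000)
rate change Δω = (-0.16487500, -0.12633333, -0.15680000)
applied torque τ = (-0.0500, -0.1300, -0.1200)

F = (1.4000, -0.7000, 3.1000)
τ = (-0.0500, -0.1300, -0.1200)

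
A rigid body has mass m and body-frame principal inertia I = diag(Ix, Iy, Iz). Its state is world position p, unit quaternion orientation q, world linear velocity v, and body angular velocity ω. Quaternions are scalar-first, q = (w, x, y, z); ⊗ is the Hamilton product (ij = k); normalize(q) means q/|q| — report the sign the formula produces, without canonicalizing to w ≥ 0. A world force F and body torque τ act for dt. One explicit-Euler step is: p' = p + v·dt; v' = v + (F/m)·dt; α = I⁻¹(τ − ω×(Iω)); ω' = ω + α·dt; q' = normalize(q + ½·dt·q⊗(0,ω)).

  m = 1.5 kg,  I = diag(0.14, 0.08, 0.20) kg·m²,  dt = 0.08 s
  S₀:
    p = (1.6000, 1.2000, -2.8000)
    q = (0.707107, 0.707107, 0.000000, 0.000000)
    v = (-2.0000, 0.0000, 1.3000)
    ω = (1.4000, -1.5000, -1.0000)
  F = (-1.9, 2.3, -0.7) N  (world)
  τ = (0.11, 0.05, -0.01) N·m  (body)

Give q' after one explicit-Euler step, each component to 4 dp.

q⊗(0,ω) = (-0.9899498, 0.9899498, -0.3535535, -1.7677675)
q' = normalize(q + ½dt·q⊗(0,ω)) = (0.6647, 0.7436, -0.0141, -0.0704)

q' = (0.6647, 0.7436, -0.0141, -0.0704)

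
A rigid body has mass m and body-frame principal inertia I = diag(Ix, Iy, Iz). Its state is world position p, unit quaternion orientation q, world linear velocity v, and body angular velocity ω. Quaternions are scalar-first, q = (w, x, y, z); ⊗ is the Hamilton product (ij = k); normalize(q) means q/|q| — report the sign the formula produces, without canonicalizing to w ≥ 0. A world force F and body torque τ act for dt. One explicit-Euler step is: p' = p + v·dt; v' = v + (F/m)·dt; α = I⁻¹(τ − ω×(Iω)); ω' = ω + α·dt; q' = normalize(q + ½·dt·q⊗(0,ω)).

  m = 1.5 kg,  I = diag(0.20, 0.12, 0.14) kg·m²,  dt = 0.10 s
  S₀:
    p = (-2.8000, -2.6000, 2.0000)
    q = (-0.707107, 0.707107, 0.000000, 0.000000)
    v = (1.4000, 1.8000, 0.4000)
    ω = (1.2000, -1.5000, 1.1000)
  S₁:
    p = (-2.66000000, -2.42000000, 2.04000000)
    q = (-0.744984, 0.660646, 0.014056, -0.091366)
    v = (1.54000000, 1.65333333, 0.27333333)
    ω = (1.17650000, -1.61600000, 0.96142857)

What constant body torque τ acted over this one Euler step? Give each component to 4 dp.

Δω = ω₁−ω₀ = (-0.02350000, -0.11600000, -0.13857143)
applied torque τ = (-0.0800, -0.0600, -0.0500)

τ = (-0.0800, -0.0600, -0.0500)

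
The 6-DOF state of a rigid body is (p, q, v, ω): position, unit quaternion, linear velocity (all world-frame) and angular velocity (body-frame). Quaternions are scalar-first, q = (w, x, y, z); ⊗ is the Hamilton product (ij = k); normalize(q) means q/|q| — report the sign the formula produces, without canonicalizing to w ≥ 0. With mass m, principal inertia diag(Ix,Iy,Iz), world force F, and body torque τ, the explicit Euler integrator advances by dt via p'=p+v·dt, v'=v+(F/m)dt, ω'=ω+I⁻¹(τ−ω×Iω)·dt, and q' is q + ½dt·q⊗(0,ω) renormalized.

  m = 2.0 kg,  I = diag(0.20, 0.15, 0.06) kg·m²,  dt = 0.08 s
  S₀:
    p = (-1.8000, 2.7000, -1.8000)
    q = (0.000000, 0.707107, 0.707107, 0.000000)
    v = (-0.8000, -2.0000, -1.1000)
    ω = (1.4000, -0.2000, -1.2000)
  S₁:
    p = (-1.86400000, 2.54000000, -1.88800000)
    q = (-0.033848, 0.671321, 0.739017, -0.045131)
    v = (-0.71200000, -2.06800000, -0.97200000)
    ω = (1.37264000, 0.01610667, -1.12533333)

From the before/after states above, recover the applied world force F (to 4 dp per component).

F = (2.2000, -1.7000, 3.2000)

Δv = v₁−v₀ = (0.08800000, -0.06800000, 0.12800000)
F = m·Δv/dt = (2.2000, -1.7000, 3.2000)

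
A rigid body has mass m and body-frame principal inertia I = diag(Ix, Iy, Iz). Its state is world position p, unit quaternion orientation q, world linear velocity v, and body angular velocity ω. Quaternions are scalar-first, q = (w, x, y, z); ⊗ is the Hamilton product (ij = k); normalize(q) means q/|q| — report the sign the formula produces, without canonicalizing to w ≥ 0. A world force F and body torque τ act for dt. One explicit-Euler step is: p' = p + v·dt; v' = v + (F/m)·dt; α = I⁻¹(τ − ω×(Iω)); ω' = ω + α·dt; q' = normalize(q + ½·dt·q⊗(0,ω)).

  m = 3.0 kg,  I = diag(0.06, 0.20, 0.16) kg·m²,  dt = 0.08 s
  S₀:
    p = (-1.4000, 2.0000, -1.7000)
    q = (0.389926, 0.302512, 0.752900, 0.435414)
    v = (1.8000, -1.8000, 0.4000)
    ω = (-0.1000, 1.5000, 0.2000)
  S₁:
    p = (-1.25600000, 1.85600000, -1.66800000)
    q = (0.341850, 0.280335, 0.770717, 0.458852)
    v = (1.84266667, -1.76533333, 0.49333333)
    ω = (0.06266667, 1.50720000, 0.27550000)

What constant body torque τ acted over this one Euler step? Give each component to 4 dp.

τ = (0.1100, 0.0200, 0.1300)

Δω = ω₁−ω₀ = (0.16266667, 0.00720000, 0.07550000)
precession coupling = (-0.0120, 0.0020, -0.0210)
applied torque τ = (0.1100, 0.0200, 0.1300)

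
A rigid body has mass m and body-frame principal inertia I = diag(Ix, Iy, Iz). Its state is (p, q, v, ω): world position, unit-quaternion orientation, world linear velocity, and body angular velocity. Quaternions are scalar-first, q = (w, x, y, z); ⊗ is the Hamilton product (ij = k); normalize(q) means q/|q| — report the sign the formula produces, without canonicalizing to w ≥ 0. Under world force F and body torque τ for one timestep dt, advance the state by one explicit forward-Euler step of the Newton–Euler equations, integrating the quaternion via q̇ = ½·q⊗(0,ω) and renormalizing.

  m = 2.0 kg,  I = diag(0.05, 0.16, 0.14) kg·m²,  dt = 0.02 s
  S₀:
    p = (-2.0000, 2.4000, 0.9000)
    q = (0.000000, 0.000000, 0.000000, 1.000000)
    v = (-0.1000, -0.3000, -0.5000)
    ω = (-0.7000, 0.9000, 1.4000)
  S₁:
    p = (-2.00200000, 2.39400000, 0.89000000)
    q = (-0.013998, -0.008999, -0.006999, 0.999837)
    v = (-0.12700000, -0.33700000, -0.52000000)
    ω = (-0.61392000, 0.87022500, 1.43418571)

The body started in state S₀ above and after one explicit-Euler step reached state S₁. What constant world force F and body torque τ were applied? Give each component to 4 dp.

F = (-2.7000, -3.7000, -2.0000)
τ = (0.1900, -0.1500, 0.1700)

ω₁ − ω₀ = (0.08608000, -0.02977500, 0.03418571)
gyro term ω₀×Iω₀ = (-0.0252, 0.0882, -0.0693)
applied torque τ = (0.1900, -0.1500, 0.1700)
Δv = v₁−v₀ = (-0.02700000, -0.03700000, -0.02000000)
m·(v₁−v₀)/dt = (-2.7000, -3.7000, -2.0000)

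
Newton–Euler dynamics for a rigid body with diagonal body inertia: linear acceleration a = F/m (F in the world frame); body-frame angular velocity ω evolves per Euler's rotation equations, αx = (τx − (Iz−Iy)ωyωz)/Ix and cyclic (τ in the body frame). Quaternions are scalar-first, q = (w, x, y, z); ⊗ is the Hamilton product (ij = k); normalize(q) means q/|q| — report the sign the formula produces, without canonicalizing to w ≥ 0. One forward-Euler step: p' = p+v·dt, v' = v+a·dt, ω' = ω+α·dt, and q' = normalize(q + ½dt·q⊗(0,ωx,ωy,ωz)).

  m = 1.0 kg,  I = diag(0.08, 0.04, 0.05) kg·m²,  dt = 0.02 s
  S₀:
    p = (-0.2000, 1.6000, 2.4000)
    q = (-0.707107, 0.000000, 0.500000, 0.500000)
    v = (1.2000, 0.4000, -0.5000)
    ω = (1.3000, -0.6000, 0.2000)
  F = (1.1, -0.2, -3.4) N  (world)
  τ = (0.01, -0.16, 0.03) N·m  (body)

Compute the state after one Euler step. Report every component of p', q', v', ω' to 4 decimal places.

(τ − ω×Iω)/I = (0.1400, -4.1950, -0.0240)
ω + α·dt = (1.3028, -0.6839, 0.1995)
q⊗(0,ω) = (0.2000000, -0.5192391, 1.0742642, -0.7914214)
q + ½dt·q⊗(0,ω), renormalized = (-0.7050, -0.0052, 0.5107, 0.4920)
a = F/m = (1.1000, -0.2000, -3.4000)
new position p' = (-0.1760, 1.6080, 2.3900)
v' = v + a·dt = (1.2220, 0.3960, -0.5680)

p' = (-0.1760, 1.6080, 2.3900)
q' = (-0.7050, -0.0052, 0.5107, 0.4920)
v' = (1.2220, 0.3960, -0.5680)
ω' = (1.3028, -0.6839, 0.1995)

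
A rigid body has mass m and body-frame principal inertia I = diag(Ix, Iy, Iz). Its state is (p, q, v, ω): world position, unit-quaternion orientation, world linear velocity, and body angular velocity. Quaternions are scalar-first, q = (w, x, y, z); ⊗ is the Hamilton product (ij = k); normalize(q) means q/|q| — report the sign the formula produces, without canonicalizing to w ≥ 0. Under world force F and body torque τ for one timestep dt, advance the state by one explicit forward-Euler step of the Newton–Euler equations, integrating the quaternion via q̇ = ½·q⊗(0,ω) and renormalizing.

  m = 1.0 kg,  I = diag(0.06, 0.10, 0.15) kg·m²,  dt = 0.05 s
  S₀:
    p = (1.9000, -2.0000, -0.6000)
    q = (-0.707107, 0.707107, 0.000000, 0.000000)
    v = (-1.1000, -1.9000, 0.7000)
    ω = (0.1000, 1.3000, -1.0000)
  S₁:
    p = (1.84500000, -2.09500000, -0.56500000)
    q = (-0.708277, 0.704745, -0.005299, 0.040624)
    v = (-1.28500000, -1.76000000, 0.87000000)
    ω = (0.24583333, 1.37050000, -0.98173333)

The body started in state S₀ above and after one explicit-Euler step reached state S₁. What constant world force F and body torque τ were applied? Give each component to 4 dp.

F = (-3.7000, 2.8000, 3.4000)
τ = (0.1100, 0.1500, 0.0600)

v₁ − v₀ = (-0.18500000, 0.14000000, 0.17000000)
F = m·Δv/dt = (-3.7000, 2.8000, 3.4000)
Δω = ω₁−ω₀ = (0.14583333, 0.07050000, 0.01826667)
τ = I·(Δω/dt) + ω₀×(Iω₀) = (0.1100, 0.1500, 0.0600)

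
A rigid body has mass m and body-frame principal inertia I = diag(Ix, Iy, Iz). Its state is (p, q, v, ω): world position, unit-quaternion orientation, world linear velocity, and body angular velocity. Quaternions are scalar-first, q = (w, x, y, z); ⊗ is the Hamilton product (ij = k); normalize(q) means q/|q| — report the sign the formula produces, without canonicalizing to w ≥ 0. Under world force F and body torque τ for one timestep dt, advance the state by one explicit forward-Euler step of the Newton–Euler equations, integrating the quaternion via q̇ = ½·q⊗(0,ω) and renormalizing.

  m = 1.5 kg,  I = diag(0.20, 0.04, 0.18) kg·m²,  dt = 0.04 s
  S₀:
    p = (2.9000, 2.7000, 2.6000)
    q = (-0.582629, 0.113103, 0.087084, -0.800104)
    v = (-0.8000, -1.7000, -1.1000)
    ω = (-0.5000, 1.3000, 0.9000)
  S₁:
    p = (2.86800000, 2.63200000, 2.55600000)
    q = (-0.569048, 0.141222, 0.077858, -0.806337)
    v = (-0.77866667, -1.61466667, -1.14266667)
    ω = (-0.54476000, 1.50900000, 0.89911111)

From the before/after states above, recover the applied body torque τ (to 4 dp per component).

τ = (-0.0600, 0.2000, 0.1000)

Δω = ω₁−ω₀ = (-0.04476000, 0.20900000, -0.00088889)
I·α + gyro = (-0.0600, 0.2000, 0.1000)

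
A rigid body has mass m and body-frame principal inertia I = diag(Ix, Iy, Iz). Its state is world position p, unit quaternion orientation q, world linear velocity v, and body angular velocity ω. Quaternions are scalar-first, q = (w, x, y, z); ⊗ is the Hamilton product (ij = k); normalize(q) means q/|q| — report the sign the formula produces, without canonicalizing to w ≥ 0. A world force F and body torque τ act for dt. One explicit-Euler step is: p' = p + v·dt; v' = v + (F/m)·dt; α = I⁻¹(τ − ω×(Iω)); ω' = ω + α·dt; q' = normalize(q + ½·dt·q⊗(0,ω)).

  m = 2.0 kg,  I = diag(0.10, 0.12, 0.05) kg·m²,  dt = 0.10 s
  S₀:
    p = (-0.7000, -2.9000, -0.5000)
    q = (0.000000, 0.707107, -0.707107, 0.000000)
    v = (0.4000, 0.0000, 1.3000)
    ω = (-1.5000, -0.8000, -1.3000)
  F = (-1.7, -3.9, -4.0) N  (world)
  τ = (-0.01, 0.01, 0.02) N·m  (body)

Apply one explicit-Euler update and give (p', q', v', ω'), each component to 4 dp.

angular accel α = (0.6280, -0.7292, -0.0800)
new body rate ω' = (-1.4372, -0.8729, -1.3080)
Hamilton product q⊗(0,ω) = (0.4949749, 0.9192391, 0.9192391, -1.6263461)
updated quaternion q' = (0.0246, 0.7488, -0.6574, -0.0809)
a = F/m = (-0.8500, -1.9500, -2.0000)
p + v·dt = (-0.6600, -2.9000, -0.3700)
v + (F/m)dt = (0.3150, -0.1950, 1.1000)

p' = (-0.6600, -2.9000, -0.3700)
q' = (0.0246, 0.7488, -0.6574, -0.0809)
v' = (0.3150, -0.1950, 1.1000)
ω' = (-1.4372, -0.8729, -1.3080)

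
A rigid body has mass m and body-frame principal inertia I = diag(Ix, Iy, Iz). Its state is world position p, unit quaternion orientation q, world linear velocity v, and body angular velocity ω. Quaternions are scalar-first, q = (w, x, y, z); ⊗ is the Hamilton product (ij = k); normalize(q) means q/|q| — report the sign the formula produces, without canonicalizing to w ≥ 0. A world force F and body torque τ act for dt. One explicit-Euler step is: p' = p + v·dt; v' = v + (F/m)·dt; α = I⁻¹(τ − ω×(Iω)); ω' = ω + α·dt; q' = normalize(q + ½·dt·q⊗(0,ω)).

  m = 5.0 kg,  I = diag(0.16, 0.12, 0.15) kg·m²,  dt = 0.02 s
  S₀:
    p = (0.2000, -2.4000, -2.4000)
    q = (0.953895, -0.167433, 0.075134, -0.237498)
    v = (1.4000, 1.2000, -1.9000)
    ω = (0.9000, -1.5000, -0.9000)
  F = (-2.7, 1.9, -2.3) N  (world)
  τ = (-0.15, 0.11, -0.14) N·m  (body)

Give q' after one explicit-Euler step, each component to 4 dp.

Hamilton product q⊗(0,ω) = (0.0496425, 0.4346379, -1.7952804, -0.6749766)
q + ½dt·q⊗(0,ω), renormalized = (0.9542, -0.1631, 0.0572, -0.2442)

q' = (0.9542, -0.1631, 0.0572, -0.2442)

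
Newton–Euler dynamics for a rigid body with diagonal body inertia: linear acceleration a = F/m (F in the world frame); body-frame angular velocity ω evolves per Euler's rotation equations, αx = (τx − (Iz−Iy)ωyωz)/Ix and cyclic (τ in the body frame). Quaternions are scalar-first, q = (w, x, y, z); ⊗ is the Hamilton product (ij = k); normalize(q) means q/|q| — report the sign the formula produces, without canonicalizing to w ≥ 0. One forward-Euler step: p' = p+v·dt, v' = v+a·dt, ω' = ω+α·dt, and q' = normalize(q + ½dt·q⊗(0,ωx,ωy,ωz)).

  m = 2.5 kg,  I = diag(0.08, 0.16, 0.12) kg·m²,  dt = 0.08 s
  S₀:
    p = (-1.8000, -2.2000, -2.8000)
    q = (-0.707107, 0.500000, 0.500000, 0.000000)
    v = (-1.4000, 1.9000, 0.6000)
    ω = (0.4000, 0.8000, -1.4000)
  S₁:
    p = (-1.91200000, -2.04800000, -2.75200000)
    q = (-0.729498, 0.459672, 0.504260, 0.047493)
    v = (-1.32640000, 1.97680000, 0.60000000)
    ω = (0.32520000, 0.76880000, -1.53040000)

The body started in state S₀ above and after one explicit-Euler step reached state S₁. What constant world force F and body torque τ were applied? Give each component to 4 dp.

v₁ − v₀ = (0.07360000, 0.07680000, 0.00000000)
F = m·Δv/dt = (2.3000, 2.4000, 0.0000)
Δω = ω₁−ω₀ = (-0.07480000, -0.03120000, -0.13040000)
precession coupling = (0.0448, 0.0224, 0.0256)
applied torque τ = (-0.0300, -0.0400, -0.1700)

F = (2.3000, 2.4000, 0.0000)
τ = (-0.0300, -0.0400, -0.1700)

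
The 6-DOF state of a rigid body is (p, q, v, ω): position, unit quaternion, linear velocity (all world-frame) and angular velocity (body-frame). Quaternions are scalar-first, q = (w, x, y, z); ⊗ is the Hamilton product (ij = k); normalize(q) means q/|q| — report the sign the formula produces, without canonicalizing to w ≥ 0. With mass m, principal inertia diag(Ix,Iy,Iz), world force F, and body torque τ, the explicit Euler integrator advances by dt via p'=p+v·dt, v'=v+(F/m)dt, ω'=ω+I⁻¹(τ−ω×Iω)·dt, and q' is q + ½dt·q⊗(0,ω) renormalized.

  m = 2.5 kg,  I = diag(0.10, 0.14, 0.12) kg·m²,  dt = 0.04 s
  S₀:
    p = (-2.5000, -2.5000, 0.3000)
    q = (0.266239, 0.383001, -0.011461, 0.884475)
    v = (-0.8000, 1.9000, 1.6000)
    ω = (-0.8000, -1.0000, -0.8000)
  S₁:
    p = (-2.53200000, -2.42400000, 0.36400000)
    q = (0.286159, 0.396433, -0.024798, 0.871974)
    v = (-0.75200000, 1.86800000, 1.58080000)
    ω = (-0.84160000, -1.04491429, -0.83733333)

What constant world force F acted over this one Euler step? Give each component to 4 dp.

F = (3.0000, -2.0000, -1.2000)

Δv = v₁−v₀ = (0.04800000, -0.03200000, -0.01920000)
applied force F = (3.0000, -2.0000, -1.2000)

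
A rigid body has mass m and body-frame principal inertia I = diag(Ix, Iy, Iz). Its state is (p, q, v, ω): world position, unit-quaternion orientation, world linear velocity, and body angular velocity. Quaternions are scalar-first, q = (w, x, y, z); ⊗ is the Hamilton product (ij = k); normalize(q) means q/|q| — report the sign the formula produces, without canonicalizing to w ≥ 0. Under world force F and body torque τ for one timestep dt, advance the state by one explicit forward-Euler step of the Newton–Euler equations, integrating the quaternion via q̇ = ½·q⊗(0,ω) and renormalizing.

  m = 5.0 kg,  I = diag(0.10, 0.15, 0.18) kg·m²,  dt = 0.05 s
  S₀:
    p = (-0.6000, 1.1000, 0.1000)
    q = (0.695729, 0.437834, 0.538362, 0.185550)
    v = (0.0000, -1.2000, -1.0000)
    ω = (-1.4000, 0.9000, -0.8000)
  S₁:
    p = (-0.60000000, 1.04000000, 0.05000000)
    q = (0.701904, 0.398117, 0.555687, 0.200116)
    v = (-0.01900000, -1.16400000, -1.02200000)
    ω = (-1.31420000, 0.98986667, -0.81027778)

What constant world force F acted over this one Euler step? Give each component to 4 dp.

v₁ − v₀ = (-0.01900000, 0.03600000, -0.02200000)
applied force F = (-1.9000, 3.6000, -2.2000)

F = (-1.9000, 3.6000, -2.2000)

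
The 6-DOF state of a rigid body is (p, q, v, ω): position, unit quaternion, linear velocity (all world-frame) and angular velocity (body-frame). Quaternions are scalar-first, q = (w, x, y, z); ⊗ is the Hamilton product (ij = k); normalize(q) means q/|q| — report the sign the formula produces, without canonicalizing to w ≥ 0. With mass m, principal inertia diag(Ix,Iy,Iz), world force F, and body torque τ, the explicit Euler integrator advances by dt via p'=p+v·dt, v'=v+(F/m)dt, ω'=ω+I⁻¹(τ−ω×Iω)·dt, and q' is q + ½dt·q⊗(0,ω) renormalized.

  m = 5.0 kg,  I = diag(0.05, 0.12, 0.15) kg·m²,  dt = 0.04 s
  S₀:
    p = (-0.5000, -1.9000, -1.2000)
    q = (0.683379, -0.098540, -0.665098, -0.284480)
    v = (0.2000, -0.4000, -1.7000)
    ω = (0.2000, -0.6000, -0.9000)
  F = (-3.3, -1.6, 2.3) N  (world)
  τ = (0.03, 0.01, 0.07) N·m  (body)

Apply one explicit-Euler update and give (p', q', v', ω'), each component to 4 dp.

p' = (-0.4920, -1.9160, -1.2680)
q' = (0.6705, -0.0872, -0.6760, -0.2929)
v' = (0.1736, -0.4128, -1.6816)
ω' = (0.2110, -0.6027, -0.8791)

gyro term ω×Iω = (0.0162, 0.0180, -0.0084)
(τ − ω×Iω)/I = (0.2760, -0.0667, 0.5227)
ω + α·dt = (0.2110, -0.6027, -0.8791)
2q̇ = q⊗(0,ω) = (-0.6353828, 0.5645760, -0.5556094, -0.4228975)
updated quaternion q' = (0.6705, -0.0872, -0.6760, -0.2929)
a = F/m = (-0.6600, -0.3200, 0.4600)
new position p' = (-0.4920, -1.9160, -1.2680)
v + (F/m)dt = (0.1736, -0.4128, -1.6816)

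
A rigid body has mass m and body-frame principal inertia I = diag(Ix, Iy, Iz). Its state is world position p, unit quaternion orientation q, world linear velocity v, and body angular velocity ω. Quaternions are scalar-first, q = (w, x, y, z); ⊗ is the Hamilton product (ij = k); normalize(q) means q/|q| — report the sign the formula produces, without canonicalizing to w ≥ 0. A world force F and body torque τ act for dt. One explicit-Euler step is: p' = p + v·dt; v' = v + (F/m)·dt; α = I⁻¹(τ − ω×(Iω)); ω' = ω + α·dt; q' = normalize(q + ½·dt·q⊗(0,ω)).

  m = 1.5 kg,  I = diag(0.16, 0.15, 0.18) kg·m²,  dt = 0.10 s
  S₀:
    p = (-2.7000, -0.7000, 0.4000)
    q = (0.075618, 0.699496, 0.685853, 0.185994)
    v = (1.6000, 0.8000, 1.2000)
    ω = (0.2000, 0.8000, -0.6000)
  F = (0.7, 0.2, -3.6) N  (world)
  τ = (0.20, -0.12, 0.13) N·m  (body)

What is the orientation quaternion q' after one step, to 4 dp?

q⊗(0,ω) = (-0.5769852, -0.5451834, 0.5173908, 0.3770554)
updated quaternion q' = (0.0467, 0.6714, 0.7108, 0.2046)

q' = (0.0467, 0.6714, 0.7108, 0.2046)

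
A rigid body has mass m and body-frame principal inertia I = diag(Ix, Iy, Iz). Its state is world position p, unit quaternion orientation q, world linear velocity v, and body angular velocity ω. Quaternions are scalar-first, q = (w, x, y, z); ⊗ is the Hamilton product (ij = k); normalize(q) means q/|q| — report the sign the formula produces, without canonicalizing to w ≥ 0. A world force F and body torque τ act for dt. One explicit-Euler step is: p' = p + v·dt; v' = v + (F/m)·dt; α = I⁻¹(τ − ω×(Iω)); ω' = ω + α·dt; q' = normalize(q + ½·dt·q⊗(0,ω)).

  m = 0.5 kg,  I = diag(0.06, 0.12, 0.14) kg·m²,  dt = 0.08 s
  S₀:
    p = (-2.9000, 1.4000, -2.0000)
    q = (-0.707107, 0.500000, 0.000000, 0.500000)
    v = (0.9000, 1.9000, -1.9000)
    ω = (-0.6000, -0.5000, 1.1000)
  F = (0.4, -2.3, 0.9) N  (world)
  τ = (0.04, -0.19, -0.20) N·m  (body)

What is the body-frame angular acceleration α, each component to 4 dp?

α = (0.8500, -2.0233, -1.5571)

gyro term ω×Iω = (-0.0110, 0.0528, 0.0180)
angular accel α = (0.8500, -2.0233, -1.5571)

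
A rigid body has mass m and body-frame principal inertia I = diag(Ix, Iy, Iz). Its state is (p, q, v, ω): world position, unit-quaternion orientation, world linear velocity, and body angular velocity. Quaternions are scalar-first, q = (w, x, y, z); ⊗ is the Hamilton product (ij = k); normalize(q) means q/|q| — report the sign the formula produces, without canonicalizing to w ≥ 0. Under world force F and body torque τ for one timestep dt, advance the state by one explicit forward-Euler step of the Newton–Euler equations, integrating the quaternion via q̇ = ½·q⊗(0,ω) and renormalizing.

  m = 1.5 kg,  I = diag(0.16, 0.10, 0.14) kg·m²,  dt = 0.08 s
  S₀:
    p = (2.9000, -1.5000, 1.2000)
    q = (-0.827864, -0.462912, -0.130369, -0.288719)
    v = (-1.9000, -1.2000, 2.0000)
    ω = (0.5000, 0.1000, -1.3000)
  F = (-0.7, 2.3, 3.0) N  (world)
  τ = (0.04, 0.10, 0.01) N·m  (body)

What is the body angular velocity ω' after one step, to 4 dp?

ω' = (0.5226, 0.1904, -1.2926)

angular accel α = (0.2825, 1.1300, 0.0929)
ω + α·dt = (0.5226, 0.1904, -1.2926)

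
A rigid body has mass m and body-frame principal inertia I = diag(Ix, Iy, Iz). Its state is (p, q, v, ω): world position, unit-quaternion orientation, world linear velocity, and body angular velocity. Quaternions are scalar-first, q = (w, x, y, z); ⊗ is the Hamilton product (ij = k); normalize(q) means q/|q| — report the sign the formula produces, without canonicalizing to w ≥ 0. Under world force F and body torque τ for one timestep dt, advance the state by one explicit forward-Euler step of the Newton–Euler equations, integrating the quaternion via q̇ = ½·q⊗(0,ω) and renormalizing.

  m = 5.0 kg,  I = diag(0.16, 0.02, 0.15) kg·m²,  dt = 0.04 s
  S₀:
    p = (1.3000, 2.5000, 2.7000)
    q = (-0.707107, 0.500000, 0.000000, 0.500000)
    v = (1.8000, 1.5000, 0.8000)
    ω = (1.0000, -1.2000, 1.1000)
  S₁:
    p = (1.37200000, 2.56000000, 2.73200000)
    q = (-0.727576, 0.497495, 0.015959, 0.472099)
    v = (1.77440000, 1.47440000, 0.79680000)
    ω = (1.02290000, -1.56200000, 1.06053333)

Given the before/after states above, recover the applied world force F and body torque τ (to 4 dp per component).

ω₁ − ω₀ = (0.02290000, -0.36200000, -0.03946667)
precession coupling = (-0.1716, 0.0110, 0.1680)
applied torque τ = (-0.0800, -0.1700, 0.0200)
velocity change Δv = (-0.02560000, -0.02560000, -0.00320000)
F = m·Δv/dt = (-3.2000, -3.2000, -0.4000)

F = (-3.2000, -3.2000, -0.4000)
τ = (-0.0800, -0.1700, 0.0200)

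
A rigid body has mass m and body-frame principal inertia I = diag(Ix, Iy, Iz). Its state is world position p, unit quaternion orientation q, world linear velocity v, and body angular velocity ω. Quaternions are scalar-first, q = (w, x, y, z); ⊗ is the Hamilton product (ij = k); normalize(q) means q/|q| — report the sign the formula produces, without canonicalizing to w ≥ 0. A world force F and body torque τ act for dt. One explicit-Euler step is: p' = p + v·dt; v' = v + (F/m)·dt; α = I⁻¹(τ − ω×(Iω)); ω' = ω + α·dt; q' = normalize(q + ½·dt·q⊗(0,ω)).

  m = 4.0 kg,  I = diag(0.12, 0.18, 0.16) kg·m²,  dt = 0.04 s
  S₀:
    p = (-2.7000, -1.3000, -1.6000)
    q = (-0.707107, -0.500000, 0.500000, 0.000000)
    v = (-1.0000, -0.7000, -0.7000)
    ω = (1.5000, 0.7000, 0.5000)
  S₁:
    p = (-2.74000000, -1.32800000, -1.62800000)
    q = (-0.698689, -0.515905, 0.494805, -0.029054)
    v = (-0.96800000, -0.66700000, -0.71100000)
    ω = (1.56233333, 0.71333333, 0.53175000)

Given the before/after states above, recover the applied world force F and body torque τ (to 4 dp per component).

F = (3.2000, 3.3000, -1.1000)
τ = (0.1800, 0.0300, 0.1900)

velocity change Δv = (0.03200000, 0.03300000, -0.01100000)
F = m·Δv/dt = (3.2000, 3.3000, -1.1000)
ω₁ − ω₀ = (0.06233333, 0.01333333, 0.03175000)
precession coupling = (-0.0070, -0.0300, 0.0630)
applied torque τ = (0.1800, 0.0300, 0.1900)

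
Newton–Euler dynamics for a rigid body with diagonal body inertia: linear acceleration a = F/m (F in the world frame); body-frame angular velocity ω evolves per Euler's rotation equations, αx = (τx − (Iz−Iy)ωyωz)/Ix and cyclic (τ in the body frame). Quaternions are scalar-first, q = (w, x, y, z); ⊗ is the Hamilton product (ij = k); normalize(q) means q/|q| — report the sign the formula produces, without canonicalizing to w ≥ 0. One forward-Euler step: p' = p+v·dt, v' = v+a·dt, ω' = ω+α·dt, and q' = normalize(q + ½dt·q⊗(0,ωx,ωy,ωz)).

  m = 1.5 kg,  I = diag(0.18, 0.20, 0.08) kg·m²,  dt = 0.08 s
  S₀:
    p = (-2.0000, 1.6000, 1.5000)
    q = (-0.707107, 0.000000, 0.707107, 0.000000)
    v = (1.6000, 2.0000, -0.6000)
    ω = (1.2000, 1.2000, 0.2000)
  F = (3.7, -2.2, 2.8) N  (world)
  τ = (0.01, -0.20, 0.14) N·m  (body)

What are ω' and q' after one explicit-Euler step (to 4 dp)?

ω' = (1.2172, 1.1104, 0.3112)
q' = (-0.7393, -0.0282, 0.6716, -0.0395)

precession coupling ω×(Iω) = (-0.0288, 0.0240, 0.0288)
(τ − ω×Iω)/I = (0.2156, -1.1200, 1.3900)
new body rate ω' = (1.2172, 1.1104, 0.3112)
2q̇ = q⊗(0,ω) = (-0.8485284, -0.7071070, -0.8485284, -0.9899498)
updated quaternion q' = (-0.7393, -0.0282, 0.6716, -0.0395)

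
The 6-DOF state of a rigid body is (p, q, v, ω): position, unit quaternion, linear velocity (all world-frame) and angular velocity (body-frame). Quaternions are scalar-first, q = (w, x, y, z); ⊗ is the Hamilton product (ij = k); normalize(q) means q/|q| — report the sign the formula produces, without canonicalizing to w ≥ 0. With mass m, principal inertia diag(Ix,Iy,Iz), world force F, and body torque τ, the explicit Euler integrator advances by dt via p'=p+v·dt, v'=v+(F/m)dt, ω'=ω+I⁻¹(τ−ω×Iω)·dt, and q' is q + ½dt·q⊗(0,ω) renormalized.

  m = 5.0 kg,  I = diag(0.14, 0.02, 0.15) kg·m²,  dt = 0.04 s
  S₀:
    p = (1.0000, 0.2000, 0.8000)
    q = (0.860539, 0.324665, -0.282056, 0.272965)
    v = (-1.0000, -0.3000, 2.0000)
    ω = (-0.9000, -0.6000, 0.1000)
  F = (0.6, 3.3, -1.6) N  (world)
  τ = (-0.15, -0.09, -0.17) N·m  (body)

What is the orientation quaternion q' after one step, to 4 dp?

q⊗(0,ω) = (0.0956684, -0.6389117, -0.7944584, -0.3625955)
updated quaternion q' = (0.8622, 0.3118, -0.2979, 0.2657)

q' = (0.8622, 0.3118, -0.2979, 0.2657)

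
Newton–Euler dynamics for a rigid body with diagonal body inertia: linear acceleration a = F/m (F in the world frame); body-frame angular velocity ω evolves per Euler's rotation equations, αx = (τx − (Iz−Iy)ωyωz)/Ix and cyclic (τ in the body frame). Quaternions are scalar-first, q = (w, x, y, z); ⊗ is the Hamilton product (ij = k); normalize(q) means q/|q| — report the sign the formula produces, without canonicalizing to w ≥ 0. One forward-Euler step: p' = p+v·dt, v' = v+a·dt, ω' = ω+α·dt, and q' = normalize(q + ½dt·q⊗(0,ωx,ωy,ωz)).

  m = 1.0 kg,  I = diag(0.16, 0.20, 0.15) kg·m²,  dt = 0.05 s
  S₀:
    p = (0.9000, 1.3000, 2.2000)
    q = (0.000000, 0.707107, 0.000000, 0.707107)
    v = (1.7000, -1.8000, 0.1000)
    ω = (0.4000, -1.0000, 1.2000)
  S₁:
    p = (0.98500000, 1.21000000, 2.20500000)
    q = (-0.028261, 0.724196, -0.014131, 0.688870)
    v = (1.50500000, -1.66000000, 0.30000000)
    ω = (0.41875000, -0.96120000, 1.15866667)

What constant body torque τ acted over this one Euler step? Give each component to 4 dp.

τ = (0.1200, 0.1600, -0.1400)

Δω = ω₁−ω₀ = (0.01875000, 0.03880000, -0.04133333)
precession coupling = (0.0600, 0.0048, -0.0160)
I·α + gyro = (0.1200, 0.1600, -0.1400)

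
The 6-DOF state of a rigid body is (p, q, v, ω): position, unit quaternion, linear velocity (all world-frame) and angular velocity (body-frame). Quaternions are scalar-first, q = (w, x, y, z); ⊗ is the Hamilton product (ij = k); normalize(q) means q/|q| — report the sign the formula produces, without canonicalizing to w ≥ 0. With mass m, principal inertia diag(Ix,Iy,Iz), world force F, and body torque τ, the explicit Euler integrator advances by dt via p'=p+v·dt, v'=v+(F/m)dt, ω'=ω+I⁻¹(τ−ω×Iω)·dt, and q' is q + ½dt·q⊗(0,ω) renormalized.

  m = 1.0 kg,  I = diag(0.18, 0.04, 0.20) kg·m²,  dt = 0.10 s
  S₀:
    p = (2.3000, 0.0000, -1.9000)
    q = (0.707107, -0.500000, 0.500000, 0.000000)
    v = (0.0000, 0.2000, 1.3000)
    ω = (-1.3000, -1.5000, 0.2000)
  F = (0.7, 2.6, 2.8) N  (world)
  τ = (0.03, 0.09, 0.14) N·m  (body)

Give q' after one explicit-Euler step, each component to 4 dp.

q⊗(0,ω) = (0.1000000, -0.8192391, -0.9606605, 1.5414214)
q' = normalize(q + ½dt·q⊗(0,ω)) = (0.7086, -0.5383, 0.4497, 0.0767)

q' = (0.7086, -0.5383, 0.4497, 0.0767)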